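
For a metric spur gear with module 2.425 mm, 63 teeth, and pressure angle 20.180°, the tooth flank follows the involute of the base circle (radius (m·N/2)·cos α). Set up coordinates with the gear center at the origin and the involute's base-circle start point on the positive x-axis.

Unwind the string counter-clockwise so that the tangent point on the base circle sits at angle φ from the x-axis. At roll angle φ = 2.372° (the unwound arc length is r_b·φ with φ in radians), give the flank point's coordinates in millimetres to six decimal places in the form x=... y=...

x=71.759754 y=0.001695

pitch radius r_p = m·N/2 = 2.425·63/2 = 76.387500
base radius r_b = r_p·cos α = 76.387500·cos 20.180° = 71.698339
roll angle φ = 2.372° = 0.04139921 rad
x = r_b·(cos φ + φ·sin φ) = 71.698339·(0.99914318 + 0.04139921·0.04138739) = 71.759754
y = r_b·(sin φ − φ·cos φ) = 71.698339·(0.04138739 − 0.04139921·0.99914318) = 0.001695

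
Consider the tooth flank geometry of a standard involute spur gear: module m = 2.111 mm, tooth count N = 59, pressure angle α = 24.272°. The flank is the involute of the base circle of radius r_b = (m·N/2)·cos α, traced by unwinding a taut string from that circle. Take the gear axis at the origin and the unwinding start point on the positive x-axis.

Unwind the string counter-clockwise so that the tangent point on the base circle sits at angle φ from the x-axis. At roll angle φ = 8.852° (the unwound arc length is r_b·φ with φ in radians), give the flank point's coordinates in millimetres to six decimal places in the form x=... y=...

x=57.443186 y=0.069617

pitch radius r_p = m·N/2 = 2.111·59/2 = 62.274500
base radius r_b = r_p·cos α = 62.274500·cos 24.272° = 56.769700
roll angle φ = 8.852° = 0.15449655 rad
x = r_b·(cos φ + φ·sin φ) = 56.769700·(0.98808913 + 0.15449655·0.15388266) = 57.443186
y = r_b·(sin φ − φ·cos φ) = 56.769700·(0.15388266 − 0.15449655·0.98808913) = 0.069617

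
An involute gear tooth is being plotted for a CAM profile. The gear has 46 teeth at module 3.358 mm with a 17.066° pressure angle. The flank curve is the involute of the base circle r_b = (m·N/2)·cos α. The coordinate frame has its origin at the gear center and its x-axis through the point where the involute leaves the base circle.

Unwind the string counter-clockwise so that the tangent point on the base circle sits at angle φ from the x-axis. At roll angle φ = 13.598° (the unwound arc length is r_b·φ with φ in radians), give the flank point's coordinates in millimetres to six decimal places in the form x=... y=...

pitch radius r_p = m·N/2 = 3.358·46/2 = 77.234000
base radius r_b = r_p·cos α = 77.234000·cos 17.066° = 73.833181
roll angle φ = 13.598° = 0.23732987 rad
x = r_b·(cos φ + φ·sin φ) = 73.833181·(0.97196921 + 0.23732987·0.23510819) = 75.883337
y = r_b·(sin φ − φ·cos φ) = 73.833181·(0.23510819 − 0.23732987·0.97196921) = 0.327144

x=75.883337 y=0.327144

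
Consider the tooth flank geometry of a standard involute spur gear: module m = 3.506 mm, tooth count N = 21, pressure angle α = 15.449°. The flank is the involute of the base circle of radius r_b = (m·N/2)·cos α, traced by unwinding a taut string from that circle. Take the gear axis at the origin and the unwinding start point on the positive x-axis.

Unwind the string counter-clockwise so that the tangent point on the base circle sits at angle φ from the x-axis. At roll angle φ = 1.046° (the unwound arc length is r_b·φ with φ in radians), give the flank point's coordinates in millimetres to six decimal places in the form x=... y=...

x=35.488783 y=0.000072

pitch radius r_p = m·N/2 = 3.506·21/2 = 36.813000
base radius r_b = r_p·cos α = 36.813000·cos 15.449° = 35.482871
roll angle φ = 1.046° = 0.01825614 rad
x = r_b·(cos φ + φ·sin φ) = 35.482871·(0.99983336 + 0.01825614·0.01825513) = 35.488783
y = r_b·(sin φ − φ·cos φ) = 35.482871·(0.01825513 − 0.01825614·0.99983336) = 0.000072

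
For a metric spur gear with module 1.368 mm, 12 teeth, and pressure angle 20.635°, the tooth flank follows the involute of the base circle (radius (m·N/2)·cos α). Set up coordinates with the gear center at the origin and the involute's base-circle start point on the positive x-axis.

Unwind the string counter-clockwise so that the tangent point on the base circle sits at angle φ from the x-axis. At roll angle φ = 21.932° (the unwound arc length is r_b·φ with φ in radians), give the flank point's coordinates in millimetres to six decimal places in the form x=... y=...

pitch radius r_p = m·N/2 = 1.368·12/2 = 8.208000
base radius r_b = r_p·cos α = 8.208000·cos 20.635° = 7.681411
roll angle φ = 21.932° = 0.38278561 rad
x = r_b·(cos φ + φ·sin φ) = 7.681411·(0.92762779 + 0.38278561·0.37350593) = 8.223722
y = r_b·(sin φ − φ·cos φ) = 7.681411·(0.37350593 − 0.38278561·0.92762779) = 0.141517

x=8.223722 y=0.141517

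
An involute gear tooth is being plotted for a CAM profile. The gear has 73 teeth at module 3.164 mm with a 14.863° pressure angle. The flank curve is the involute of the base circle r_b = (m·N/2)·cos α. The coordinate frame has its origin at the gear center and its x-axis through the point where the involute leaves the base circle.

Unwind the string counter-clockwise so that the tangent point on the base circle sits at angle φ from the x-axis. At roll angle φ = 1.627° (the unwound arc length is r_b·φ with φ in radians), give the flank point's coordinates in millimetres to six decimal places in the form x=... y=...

x=111.667056 y=0.000852

pitch radius r_p = m·N/2 = 3.164·73/2 = 115.486000
base radius r_b = r_p·cos α = 115.486000·cos 14.863° = 111.622061
roll angle φ = 1.627° = 0.02839651 rad
x = r_b·(cos φ + φ·sin φ) = 111.622061·(0.99959685 + 0.02839651·0.02839269) = 111.667056
y = r_b·(sin φ − φ·cos φ) = 111.622061·(0.02839269 − 0.02839651·0.99959685) = 0.000852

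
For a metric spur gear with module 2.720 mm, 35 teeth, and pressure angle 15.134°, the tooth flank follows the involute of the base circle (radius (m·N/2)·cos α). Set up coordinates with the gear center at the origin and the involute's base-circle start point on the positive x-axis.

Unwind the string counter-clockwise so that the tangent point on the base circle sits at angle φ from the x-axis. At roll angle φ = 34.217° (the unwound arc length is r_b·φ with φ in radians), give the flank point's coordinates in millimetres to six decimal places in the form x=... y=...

pitch radius r_p = m·N/2 = 2.720·35/2 = 47.600000
base radius r_b = r_p·cos α = 47.600000·cos 15.134° = 45.949131
roll angle φ = 34.217° = 0.59719931 rad
x = r_b·(cos φ + φ·sin φ) = 45.949131·(0.82691376 + 0.59719931·0.56232875) = 53.426714
y = r_b·(sin φ − φ·cos φ) = 45.949131·(0.56232875 − 0.59719931·0.82691376) = 3.147351

x=53.426714 y=3.147351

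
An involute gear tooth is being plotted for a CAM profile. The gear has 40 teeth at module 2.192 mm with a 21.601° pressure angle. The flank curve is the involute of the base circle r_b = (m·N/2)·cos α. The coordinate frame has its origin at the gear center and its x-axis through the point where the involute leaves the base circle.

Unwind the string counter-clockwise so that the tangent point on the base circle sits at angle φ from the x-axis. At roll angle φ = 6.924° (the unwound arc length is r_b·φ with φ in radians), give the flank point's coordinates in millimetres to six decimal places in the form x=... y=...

x=41.057669 y=0.023944

pitch radius r_p = m·N/2 = 2.192·40/2 = 43.840000
base radius r_b = r_p·cos α = 43.840000·cos 21.601° = 40.761119
roll angle φ = 6.924° = 0.12084660 rad
x = r_b·(cos φ + φ·sin φ) = 40.761119·(0.99270693 + 0.12084660·0.12055267) = 41.057669
y = r_b·(sin φ − φ·cos φ) = 40.761119·(0.12055267 − 0.12084660·0.99270693) = 0.023944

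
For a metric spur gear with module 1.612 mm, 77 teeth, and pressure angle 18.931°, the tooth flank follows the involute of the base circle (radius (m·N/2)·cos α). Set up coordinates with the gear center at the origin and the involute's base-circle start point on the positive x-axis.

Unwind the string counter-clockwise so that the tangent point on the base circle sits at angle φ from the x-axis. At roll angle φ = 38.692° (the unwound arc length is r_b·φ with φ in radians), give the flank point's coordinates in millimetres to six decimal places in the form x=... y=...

pitch radius r_p = m·N/2 = 1.612·77/2 = 62.062000
base radius r_b = r_p·cos α = 62.062000·cos 18.931° = 58.705064
roll angle φ = 38.692° = 0.67530279 rad
x = r_b·(cos φ + φ·sin φ) = 58.705064·(0.78051770 + 0.67530279·0.62513368) = 70.602950
y = r_b·(sin φ − φ·cos φ) = 58.705064·(0.62513368 − 0.67530279·0.78051770) = 5.755908

x=70.602950 y=5.755908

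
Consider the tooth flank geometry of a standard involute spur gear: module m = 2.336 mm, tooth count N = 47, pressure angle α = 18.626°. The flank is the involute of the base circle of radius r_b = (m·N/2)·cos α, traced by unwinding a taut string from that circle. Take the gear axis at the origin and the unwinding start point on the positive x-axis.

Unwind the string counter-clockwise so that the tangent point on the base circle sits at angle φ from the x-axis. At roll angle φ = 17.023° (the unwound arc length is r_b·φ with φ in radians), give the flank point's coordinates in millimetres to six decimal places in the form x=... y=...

pitch radius r_p = m·N/2 = 2.336·47/2 = 54.896000
base radius r_b = r_p·cos α = 54.896000·cos 18.626° = 52.020744
roll angle φ = 17.023° = 0.29710740 rad
x = r_b·(cos φ + φ·sin φ) = 52.020744·(0.95618731 + 0.29710740·0.29275557) = 54.266331
y = r_b·(sin φ − φ·cos φ) = 52.020744·(0.29275557 − 0.29710740·0.95618731) = 0.450772

x=54.266331 y=0.450772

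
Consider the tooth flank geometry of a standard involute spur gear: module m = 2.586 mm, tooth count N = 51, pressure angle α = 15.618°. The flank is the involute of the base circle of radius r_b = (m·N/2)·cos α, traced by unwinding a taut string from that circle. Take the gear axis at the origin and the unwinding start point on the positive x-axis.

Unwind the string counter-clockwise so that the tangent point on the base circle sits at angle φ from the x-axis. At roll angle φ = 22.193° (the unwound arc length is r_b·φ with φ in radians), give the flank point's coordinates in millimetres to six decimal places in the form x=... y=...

x=68.095210 y=1.211879

pitch radius r_p = m·N/2 = 2.586·51/2 = 65.943000
base radius r_b = r_p·cos α = 65.943000·cos 15.618° = 63.508255
roll angle φ = 22.193° = 0.38734092 rad
x = r_b·(cos φ + φ·sin φ) = 63.508255·(0.92591674 + 0.38734092·0.37772767) = 68.095210
y = r_b·(sin φ − φ·cos φ) = 63.508255·(0.37772767 − 0.38734092·0.92591674) = 1.211879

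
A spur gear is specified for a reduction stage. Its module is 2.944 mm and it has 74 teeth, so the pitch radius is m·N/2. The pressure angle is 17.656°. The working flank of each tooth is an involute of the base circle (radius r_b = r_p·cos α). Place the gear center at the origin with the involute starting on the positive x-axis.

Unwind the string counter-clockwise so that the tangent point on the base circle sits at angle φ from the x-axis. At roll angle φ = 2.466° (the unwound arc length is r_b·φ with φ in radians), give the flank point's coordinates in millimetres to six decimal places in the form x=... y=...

x=103.893005 y=0.002758

pitch radius r_p = m·N/2 = 2.944·74/2 = 108.928000
base radius r_b = r_p·cos α = 108.928000·cos 17.656° = 103.796912
roll angle φ = 2.466° = 0.04303982 rad
x = r_b·(cos φ + φ·sin φ) = 103.796912·(0.99907393 + 0.04303982·0.04302653) = 103.893005
y = r_b·(sin φ − φ·cos φ) = 103.796912·(0.04302653 − 0.04303982·0.99907393) = 0.002758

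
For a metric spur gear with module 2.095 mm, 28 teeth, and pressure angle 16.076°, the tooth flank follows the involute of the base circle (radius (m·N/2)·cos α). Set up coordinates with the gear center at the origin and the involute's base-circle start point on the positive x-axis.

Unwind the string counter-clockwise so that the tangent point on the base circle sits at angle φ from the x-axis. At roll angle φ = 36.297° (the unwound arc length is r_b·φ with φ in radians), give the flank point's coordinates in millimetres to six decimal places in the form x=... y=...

x=33.283463 y=2.293933

pitch radius r_p = m·N/2 = 2.095·28/2 = 29.330000
base radius r_b = r_p·cos α = 29.330000·cos 16.076° = 28.183057
roll angle φ = 36.297° = 0.63350216 rad
x = r_b·(cos φ + φ·sin φ) = 28.183057·(0.80595928 + 0.63350216·0.59197098) = 33.283463
y = r_b·(sin φ − φ·cos φ) = 28.183057·(0.59197098 − 0.63350216·0.80595928) = 2.293933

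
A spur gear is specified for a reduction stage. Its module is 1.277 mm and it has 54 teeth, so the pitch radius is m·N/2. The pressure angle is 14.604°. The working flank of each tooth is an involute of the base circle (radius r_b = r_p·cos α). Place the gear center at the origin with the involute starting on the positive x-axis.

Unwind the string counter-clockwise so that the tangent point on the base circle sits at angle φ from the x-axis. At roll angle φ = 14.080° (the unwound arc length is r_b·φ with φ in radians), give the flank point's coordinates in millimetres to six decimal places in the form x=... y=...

x=34.357325 y=0.164053

pitch radius r_p = m·N/2 = 1.277·54/2 = 34.479000
base radius r_b = r_p·cos α = 34.479000·cos 14.604° = 33.365038
roll angle φ = 14.080° = 0.24574236 rad
x = r_b·(cos φ + φ·sin φ) = 33.365038·(0.96995699 + 0.24574236·0.24327645) = 34.357325
y = r_b·(sin φ − φ·cos φ) = 33.365038·(0.24327645 − 0.24574236·0.96995699) = 0.164053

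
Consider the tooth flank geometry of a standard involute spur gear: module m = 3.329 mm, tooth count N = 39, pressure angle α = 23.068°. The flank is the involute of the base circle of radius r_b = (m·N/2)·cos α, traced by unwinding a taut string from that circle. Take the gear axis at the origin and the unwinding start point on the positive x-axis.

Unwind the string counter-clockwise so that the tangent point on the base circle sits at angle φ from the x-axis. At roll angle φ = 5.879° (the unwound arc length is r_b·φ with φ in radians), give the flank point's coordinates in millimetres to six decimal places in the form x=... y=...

pitch radius r_p = m·N/2 = 3.329·39/2 = 64.915500
base radius r_b = r_p·cos α = 64.915500·cos 23.068° = 59.724888
roll angle φ = 5.879° = 0.10260791 rad
x = r_b·(cos φ + φ·sin φ) = 59.724888·(0.99474043 + 0.10260791·0.10242795) = 60.038464
y = r_b·(sin φ − φ·cos φ) = 59.724888·(0.10242795 − 0.10260791·0.99474043) = 0.021484

x=60.038464 y=0.021484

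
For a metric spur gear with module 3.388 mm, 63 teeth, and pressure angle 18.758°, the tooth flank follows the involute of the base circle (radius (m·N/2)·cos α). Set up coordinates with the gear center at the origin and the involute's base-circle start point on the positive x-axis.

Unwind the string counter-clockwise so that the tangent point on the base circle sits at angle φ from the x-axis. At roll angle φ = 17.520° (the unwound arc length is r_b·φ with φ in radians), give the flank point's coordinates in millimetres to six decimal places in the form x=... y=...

x=105.667997 y=0.954110

pitch radius r_p = m·N/2 = 3.388·63/2 = 106.722000
base radius r_b = r_p·cos α = 106.722000·cos 18.758° = 101.053486
roll angle φ = 17.520° = 0.30578168 rad
x = r_b·(cos φ + φ·sin φ) = 101.053486·(0.95361193 + 0.30578168·0.30103869) = 105.667997
y = r_b·(sin φ − φ·cos φ) = 101.053486·(0.30103869 − 0.30578168·0.95361193) = 0.954110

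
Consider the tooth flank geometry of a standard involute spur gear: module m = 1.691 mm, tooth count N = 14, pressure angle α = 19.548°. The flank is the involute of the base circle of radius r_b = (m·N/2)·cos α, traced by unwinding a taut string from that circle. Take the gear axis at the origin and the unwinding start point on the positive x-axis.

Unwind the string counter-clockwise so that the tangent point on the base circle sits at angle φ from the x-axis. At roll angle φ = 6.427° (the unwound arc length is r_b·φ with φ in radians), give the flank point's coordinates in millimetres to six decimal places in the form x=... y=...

x=11.224691 y=0.005241

pitch radius r_p = m·N/2 = 1.691·14/2 = 11.837000
base radius r_b = r_p·cos α = 11.837000·cos 19.548° = 11.154733
roll angle φ = 6.427° = 0.11217231 rad
x = r_b·(cos φ + φ·sin φ) = 11.154733·(0.99371528 + 0.11217231·0.11193722) = 11.224691
y = r_b·(sin φ − φ·cos φ) = 11.154733·(0.11193722 − 0.11217231·0.99371528) = 0.005241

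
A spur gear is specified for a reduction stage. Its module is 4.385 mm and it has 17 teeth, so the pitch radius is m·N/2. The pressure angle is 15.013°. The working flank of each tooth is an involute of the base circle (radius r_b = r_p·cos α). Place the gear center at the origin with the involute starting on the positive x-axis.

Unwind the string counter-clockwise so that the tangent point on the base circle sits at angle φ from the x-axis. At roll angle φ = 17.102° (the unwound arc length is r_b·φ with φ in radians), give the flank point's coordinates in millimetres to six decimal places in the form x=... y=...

x=37.568442 y=0.316288

pitch radius r_p = m·N/2 = 4.385·17/2 = 37.272500
base radius r_b = r_p·cos α = 37.272500·cos 15.013° = 36.000281
roll angle φ = 17.102° = 0.29848621 rad
x = r_b·(cos φ + φ·sin φ) = 36.000281·(0.95578275 + 0.29848621·0.29407369) = 37.568442
y = r_b·(sin φ − φ·cos φ) = 36.000281·(0.29407369 − 0.29848621·0.95578275) = 0.316288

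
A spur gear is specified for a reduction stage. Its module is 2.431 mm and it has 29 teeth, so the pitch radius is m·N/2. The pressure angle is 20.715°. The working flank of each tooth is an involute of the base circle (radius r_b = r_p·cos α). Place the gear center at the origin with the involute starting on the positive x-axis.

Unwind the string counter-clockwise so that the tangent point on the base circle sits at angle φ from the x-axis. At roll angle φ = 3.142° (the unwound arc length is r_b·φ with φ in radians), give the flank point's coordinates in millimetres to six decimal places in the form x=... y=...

x=33.020209 y=0.001812

pitch radius r_p = m·N/2 = 2.431·29/2 = 35.249500
base radius r_b = r_p·cos α = 35.249500·cos 20.715° = 32.970671
roll angle φ = 3.142° = 0.05483825 rad
x = r_b·(cos φ + φ·sin φ) = 32.970671·(0.99849676 + 0.05483825·0.05481076) = 33.020209
y = r_b·(sin φ − φ·cos φ) = 32.970671·(0.05481076 − 0.05483825·0.99849676) = 0.001812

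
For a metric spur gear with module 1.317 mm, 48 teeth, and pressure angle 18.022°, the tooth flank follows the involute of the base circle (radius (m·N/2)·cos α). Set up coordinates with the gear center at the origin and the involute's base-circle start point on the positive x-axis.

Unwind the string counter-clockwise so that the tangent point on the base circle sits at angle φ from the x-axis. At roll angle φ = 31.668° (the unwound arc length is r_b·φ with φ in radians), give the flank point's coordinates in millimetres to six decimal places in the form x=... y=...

x=34.303599 y=1.640575

pitch radius r_p = m·N/2 = 1.317·48/2 = 31.608000
base radius r_b = r_p·cos α = 31.608000·cos 18.022° = 30.057242
roll angle φ = 31.668° = 0.55271087 rad
x = r_b·(cos φ + φ·sin φ) = 30.057242·(0.85110446 + 0.55271087·0.52499639) = 34.303599
y = r_b·(sin φ − φ·cos φ) = 30.057242·(0.52499639 − 0.55271087·0.85110446) = 1.640575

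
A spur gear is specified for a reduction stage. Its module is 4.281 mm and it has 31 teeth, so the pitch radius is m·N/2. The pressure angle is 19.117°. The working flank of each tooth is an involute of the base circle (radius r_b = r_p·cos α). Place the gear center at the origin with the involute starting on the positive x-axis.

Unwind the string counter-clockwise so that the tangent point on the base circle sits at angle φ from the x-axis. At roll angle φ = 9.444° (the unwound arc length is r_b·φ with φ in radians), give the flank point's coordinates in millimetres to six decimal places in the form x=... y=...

pitch radius r_p = m·N/2 = 4.281·31/2 = 66.355500
base radius r_b = r_p·cos α = 66.355500·cos 19.117° = 62.696112
roll angle φ = 9.444° = 0.16482889 rad
x = r_b·(cos φ + φ·sin φ) = 62.696112·(0.98644645 + 0.16482889·0.16408355) = 63.542018
y = r_b·(sin φ − φ·cos φ) = 62.696112·(0.16408355 − 0.16482889·0.98644645) = 0.093334

x=63.542018 y=0.093334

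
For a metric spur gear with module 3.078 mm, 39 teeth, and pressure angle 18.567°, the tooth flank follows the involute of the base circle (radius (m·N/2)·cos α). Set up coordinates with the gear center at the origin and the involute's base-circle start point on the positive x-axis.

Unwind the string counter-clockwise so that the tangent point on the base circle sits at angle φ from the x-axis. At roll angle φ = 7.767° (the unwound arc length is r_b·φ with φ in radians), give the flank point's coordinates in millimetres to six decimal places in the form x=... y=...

x=57.417408 y=0.047159

pitch radius r_p = m·N/2 = 3.078·39/2 = 60.021000
base radius r_b = r_p·cos α = 60.021000·cos 18.567° = 56.897025
roll angle φ = 7.767° = 0.13555972 rad
x = r_b·(cos φ + φ·sin φ) = 56.897025·(0.99082584 + 0.13555972·0.13514492) = 57.417408
y = r_b·(sin φ − φ·cos φ) = 56.897025·(0.13514492 − 0.13555972·0.99082584) = 0.047159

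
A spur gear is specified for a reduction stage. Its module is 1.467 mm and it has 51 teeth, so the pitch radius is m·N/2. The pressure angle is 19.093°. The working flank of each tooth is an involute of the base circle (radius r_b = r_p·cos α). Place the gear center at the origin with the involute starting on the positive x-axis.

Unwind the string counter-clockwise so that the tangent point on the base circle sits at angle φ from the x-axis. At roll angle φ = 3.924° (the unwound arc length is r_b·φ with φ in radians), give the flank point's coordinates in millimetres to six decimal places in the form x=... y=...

x=35.433424 y=0.003783

pitch radius r_p = m·N/2 = 1.467·51/2 = 37.408500
base radius r_b = r_p·cos α = 37.408500·cos 19.093° = 35.350617
roll angle φ = 3.924° = 0.06848672 rad
x = r_b·(cos φ + φ·sin φ) = 35.350617·(0.99765570 + 0.06848672·0.06843319) = 35.433424
y = r_b·(sin φ − φ·cos φ) = 35.350617·(0.06843319 − 0.06848672·0.99765570) = 0.003783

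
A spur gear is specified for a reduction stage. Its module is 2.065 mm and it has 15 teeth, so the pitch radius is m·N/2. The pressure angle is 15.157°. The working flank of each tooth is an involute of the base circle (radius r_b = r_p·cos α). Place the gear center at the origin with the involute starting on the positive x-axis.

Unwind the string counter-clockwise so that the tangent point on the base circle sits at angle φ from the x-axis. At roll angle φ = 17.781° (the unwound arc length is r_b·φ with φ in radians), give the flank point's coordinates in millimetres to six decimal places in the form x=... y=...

x=15.651346 y=0.147501

pitch radius r_p = m·N/2 = 2.065·15/2 = 15.487500
base radius r_b = r_p·cos α = 15.487500·cos 15.157° = 14.948736
roll angle φ = 17.781° = 0.31033699 rad
x = r_b·(cos φ + φ·sin φ) = 14.948736·(0.95223071 + 0.31033699·0.30537955) = 15.651346
y = r_b·(sin φ − φ·cos φ) = 14.948736·(0.30537955 − 0.31033699·0.95223071) = 0.147501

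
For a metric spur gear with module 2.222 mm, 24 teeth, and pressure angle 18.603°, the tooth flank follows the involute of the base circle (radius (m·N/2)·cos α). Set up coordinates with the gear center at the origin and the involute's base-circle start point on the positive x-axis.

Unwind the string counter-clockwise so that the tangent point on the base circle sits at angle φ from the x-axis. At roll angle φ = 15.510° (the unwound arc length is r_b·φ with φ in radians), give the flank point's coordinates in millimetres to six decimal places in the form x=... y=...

x=26.179867 y=0.165875

pitch radius r_p = m·N/2 = 2.222·24/2 = 26.664000
base radius r_b = r_p·cos α = 26.664000·cos 18.603° = 25.270852
roll angle φ = 15.510° = 0.27070057 rad
x = r_b·(cos φ + φ·sin φ) = 25.270852·(0.96358380 + 0.27070057·0.26740656) = 26.179867
y = r_b·(sin φ − φ·cos φ) = 25.270852·(0.26740656 − 0.27070057·0.96358380) = 0.165875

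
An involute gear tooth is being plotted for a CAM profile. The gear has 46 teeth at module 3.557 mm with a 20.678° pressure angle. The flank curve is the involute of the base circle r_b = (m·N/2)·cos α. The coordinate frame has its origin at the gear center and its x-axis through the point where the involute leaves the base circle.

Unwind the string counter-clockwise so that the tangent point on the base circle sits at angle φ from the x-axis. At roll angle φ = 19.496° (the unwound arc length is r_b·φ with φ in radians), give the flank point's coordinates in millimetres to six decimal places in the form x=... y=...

x=80.844338 y=0.993581

pitch radius r_p = m·N/2 = 3.557·46/2 = 81.811000
base radius r_b = r_p·cos α = 81.811000·cos 20.678° = 76.540710
roll angle φ = 19.496° = 0.34026939 rad
x = r_b·(cos φ + φ·sin φ) = 76.540710·(0.94266479 + 0.34026939·0.33374105) = 80.844338
y = r_b·(sin φ − φ·cos φ) = 76.540710·(0.33374105 − 0.34026939·0.94266479) = 0.993581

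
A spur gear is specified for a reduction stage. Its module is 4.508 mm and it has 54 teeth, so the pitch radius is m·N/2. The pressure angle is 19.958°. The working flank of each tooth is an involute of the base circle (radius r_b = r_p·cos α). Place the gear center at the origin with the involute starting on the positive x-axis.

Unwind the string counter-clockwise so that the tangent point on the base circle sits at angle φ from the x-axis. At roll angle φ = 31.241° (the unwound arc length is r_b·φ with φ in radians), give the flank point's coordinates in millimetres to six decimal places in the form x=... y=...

pitch radius r_p = m·N/2 = 4.508·54/2 = 121.716000
base radius r_b = r_p·cos α = 121.716000·cos 19.958° = 114.406112
roll angle φ = 31.241° = 0.54525831 rad
x = r_b·(cos φ + φ·sin φ) = 114.406112·(0.85499335 + 0.54525831·0.51863896) = 130.169622
y = r_b·(sin φ − φ·cos φ) = 114.406112·(0.51863896 − 0.54525831·0.85499335) = 6.000227

x=130.169622 y=6.000227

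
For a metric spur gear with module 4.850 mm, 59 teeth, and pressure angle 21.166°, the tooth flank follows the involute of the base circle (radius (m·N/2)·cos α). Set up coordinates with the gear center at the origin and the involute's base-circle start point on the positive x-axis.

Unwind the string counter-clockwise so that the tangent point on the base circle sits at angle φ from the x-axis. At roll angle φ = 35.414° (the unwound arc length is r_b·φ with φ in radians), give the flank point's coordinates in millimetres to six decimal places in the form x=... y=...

pitch radius r_p = m·N/2 = 4.850·59/2 = 143.075000
base radius r_b = r_p·cos α = 143.075000·cos 21.166° = 133.422907
roll angle φ = 35.414° = 0.61809090 rad
x = r_b·(cos φ + φ·sin φ) = 133.422907·(0.81498623 + 0.61809090·0.57948033) = 156.526117
y = r_b·(sin φ − φ·cos φ) = 133.422907·(0.57948033 − 0.61809090·0.81498623) = 10.106086

x=156.526117 y=10.106086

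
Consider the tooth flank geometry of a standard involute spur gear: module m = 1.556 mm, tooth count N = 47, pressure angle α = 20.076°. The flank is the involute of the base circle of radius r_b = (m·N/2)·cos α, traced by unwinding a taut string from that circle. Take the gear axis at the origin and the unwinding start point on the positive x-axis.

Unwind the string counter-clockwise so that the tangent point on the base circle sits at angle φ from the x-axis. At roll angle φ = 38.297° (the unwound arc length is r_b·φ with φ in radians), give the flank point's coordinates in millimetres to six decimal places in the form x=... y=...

x=41.180290 y=3.268359

pitch radius r_p = m·N/2 = 1.556·47/2 = 36.566000
base radius r_b = r_p·cos α = 36.566000·cos 20.076° = 34.344181
roll angle φ = 38.297° = 0.66840874 rad
x = r_b·(cos φ + φ·sin φ) = 34.344181·(0.78480882 + 0.66840874·0.61973794) = 41.180290
y = r_b·(sin φ − φ·cos φ) = 34.344181·(0.61973794 − 0.66840874·0.78480882) = 3.268359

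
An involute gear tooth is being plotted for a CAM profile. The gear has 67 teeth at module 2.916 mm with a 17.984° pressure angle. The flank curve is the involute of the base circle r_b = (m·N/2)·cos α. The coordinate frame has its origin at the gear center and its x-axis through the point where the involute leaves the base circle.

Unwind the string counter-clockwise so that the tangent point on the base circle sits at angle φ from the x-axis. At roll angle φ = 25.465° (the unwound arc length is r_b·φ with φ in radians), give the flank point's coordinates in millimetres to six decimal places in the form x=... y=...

x=101.641876 y=2.665734

pitch radius r_p = m·N/2 = 2.916·67/2 = 97.686000
base radius r_b = r_p·cos α = 97.686000·cos 17.984° = 92.913333
roll angle φ = 25.465° = 0.44444809 rad
x = r_b·(cos φ + φ·sin φ) = 92.913333·(0.90284810 + 0.44444809·0.42995966) = 101.641876
y = r_b·(sin φ − φ·cos φ) = 92.913333·(0.42995966 − 0.44444809·0.90284810) = 2.665734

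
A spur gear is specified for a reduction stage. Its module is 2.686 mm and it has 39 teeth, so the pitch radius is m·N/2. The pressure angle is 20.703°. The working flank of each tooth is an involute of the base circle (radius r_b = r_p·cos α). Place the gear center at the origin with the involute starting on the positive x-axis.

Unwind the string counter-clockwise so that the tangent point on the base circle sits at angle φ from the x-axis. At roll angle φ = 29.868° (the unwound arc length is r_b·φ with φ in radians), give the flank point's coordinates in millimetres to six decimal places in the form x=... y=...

pitch radius r_p = m·N/2 = 2.686·39/2 = 52.377000
base radius r_b = r_p·cos α = 52.377000·cos 20.703° = 48.994783
roll angle φ = 29.868° = 0.52129494 rad
x = r_b·(cos φ + φ·sin φ) = 48.994783·(0.86717502 + 0.52129494·0.49800350) = 55.206426
y = r_b·(sin φ − φ·cos φ) = 48.994783·(0.49800350 − 0.52129494·0.86717502) = 2.251288

x=55.206426 y=2.251288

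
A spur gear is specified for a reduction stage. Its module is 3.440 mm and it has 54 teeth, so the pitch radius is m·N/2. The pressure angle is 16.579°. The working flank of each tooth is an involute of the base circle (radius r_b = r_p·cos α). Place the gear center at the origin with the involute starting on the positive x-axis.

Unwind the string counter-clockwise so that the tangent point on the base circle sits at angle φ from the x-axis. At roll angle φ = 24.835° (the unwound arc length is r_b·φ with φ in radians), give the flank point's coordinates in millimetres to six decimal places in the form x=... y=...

x=96.992480 y=2.371391

pitch radius r_p = m·N/2 = 3.440·54/2 = 92.880000
base radius r_b = r_p·cos α = 92.880000·cos 16.579° = 89.018720
roll angle φ = 24.835° = 0.43345252 rad
x = r_b·(cos φ + φ·sin φ) = 89.018720·(0.90752108 + 0.43345252·0.42000653) = 96.992480
y = r_b·(sin φ − φ·cos φ) = 89.018720·(0.42000653 − 0.43345252·0.90752108) = 2.371391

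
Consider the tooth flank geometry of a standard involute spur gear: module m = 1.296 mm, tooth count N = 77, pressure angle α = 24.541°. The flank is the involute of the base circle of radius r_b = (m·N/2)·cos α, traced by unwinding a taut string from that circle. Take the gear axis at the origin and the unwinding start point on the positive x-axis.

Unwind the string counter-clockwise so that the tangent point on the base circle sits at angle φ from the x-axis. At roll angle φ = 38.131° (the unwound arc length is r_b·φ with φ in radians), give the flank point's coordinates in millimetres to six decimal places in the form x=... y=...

x=54.354168 y=4.265145

pitch radius r_p = m·N/2 = 1.296·77/2 = 49.896000
base radius r_b = r_p·cos α = 49.896000·cos 24.541° = 45.388609
roll angle φ = 38.131° = 0.66551150 rad
x = r_b·(cos φ + φ·sin φ) = 45.388609·(0.78660106 + 0.66551150·0.61746156) = 54.354168
y = r_b·(sin φ − φ·cos φ) = 45.388609·(0.61746156 − 0.66551150·0.78660106) = 4.265145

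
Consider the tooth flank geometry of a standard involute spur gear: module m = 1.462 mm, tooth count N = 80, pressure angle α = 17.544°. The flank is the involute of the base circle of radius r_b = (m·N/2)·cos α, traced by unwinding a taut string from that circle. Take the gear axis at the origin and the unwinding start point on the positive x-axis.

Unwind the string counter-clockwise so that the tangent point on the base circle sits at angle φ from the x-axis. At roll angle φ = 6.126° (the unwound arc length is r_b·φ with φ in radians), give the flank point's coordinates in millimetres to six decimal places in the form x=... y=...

x=56.077649 y=0.022692

pitch radius r_p = m·N/2 = 1.462·80/2 = 58.480000
base radius r_b = r_p·cos α = 58.480000·cos 17.544° = 55.759846
roll angle φ = 6.126° = 0.10691887 rad
x = r_b·(cos φ + φ·sin φ) = 55.759846·(0.99428962 + 0.10691887·0.10671528) = 56.077649
y = r_b·(sin φ − φ·cos φ) = 55.759846·(0.10671528 − 0.10691887·0.99428962) = 0.022692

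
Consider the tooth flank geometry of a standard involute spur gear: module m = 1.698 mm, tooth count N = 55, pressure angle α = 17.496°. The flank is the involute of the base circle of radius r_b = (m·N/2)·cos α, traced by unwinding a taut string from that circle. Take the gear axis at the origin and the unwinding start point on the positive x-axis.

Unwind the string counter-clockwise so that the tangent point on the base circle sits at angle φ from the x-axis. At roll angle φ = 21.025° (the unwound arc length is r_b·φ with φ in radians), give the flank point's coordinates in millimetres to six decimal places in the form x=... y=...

pitch radius r_p = m·N/2 = 1.698·55/2 = 46.695000
base radius r_b = r_p·cos α = 46.695000·cos 17.496° = 44.534793
roll angle φ = 21.025° = 0.36695548 rad
x = r_b·(cos φ + φ·sin φ) = 44.534793·(0.93342397 + 0.36695548·0.35877527) = 47.433052
y = r_b·(sin φ − φ·cos φ) = 44.534793·(0.35877527 − 0.36695548·0.93342397) = 0.723701

x=47.433052 y=0.723701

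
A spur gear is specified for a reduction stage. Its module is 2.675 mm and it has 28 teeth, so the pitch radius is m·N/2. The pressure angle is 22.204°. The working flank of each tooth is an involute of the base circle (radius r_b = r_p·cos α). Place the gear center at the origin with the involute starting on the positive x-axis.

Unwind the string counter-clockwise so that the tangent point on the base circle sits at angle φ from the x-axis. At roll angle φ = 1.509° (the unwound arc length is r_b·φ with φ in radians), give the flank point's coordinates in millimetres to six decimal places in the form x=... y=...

pitch radius r_p = m·N/2 = 2.675·28/2 = 37.450000
base radius r_b = r_p·cos α = 37.450000·cos 22.204° = 34.672865
roll angle φ = 1.509° = 0.02633702 rad
x = r_b·(cos φ + φ·sin φ) = 34.672865·(0.99965320 + 0.02633702·0.02633397) = 34.684889
y = r_b·(sin φ − φ·cos φ) = 34.672865·(0.02633397 − 0.02633702·0.99965320) = 0.000211

x=34.684889 y=0.000211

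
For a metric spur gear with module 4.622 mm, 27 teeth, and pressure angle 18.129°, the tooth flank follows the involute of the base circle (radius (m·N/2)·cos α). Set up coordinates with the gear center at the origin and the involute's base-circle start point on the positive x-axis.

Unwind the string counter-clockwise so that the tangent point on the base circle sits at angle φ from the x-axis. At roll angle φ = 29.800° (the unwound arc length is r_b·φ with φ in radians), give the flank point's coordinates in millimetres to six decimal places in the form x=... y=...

pitch radius r_p = m·N/2 = 4.622·27/2 = 62.397000
base radius r_b = r_p·cos α = 62.397000·cos 18.129° = 59.299511
roll angle φ = 29.800° = 0.52010812 rad
x = r_b·(cos φ + φ·sin φ) = 59.299511·(0.86776545 + 0.52010812·0.49697396) = 66.785816
y = r_b·(sin φ − φ·cos φ) = 59.299511·(0.49697396 − 0.52010812·0.86776545) = 2.706554

x=66.785816 y=2.706554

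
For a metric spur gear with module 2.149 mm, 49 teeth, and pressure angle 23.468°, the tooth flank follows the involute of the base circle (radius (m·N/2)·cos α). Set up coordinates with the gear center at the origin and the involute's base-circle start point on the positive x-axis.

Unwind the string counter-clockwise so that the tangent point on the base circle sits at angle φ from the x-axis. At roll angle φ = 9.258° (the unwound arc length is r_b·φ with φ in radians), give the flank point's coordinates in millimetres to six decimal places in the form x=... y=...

pitch radius r_p = m·N/2 = 2.149·49/2 = 52.650500
base radius r_b = r_p·cos α = 52.650500·cos 23.468° = 48.295389
roll angle φ = 9.258° = 0.16158258 rad
x = r_b·(cos φ + φ·sin φ) = 48.295389·(0.98697391 + 0.16158258·0.16088037) = 48.921751
y = r_b·(sin φ − φ·cos φ) = 48.295389·(0.16088037 − 0.16158258·0.98697391) = 0.067738

x=48.921751 y=0.067738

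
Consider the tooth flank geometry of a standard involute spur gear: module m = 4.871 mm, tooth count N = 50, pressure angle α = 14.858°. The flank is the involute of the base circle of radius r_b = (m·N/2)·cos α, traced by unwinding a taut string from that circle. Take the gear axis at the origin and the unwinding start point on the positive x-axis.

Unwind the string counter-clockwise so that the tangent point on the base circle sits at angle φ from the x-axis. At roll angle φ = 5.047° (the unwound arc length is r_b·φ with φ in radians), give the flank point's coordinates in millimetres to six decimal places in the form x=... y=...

pitch radius r_p = m·N/2 = 4.871·50/2 = 121.775000
base radius r_b = r_p·cos α = 121.775000·cos 14.858° = 117.703369
roll angle φ = 5.047° = 0.08808677 rad
x = r_b·(cos φ + φ·sin φ) = 117.703369·(0.99612287 + 0.08808677·0.08797290) = 118.159130
y = r_b·(sin φ − φ·cos φ) = 117.703369·(0.08797290 − 0.08808677·0.99612287) = 0.026796

x=118.159130 y=0.026796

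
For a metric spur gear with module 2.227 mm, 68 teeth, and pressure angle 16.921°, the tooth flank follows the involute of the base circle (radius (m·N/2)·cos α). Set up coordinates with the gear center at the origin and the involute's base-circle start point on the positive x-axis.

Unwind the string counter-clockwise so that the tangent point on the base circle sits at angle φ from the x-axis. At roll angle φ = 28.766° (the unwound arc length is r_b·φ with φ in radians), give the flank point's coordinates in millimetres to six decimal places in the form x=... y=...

pitch radius r_p = m·N/2 = 2.227·68/2 = 75.718000
base radius r_b = r_p·cos α = 75.718000·cos 16.921° = 72.439938
roll angle φ = 28.766° = 0.50206141 rad
x = r_b·(cos φ + φ·sin φ) = 72.439938·(0.87659240 + 0.50206141·0.48123358) = 81.002427
y = r_b·(sin φ − φ·cos φ) = 72.439938·(0.48123358 − 0.50206141·0.87659240) = 2.979481

x=81.002427 y=2.979481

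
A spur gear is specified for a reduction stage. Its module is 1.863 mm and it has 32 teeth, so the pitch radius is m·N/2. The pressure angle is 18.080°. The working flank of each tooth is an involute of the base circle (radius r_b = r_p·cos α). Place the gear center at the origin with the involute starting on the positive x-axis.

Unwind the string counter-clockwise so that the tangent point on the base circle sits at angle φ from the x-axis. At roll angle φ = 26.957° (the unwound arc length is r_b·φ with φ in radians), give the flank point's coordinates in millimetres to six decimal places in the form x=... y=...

x=31.301009 y=0.962106

pitch radius r_p = m·N/2 = 1.863·32/2 = 29.808000
base radius r_b = r_p·cos α = 29.808000·cos 18.080° = 28.336204
roll angle φ = 26.957° = 0.47048841 rad
x = r_b·(cos φ + φ·sin φ) = 28.336204·(0.89134699 + 0.47048841·0.45332168) = 31.301009
y = r_b·(sin φ − φ·cos φ) = 28.336204·(0.45332168 − 0.47048841·0.89134699) = 0.962106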